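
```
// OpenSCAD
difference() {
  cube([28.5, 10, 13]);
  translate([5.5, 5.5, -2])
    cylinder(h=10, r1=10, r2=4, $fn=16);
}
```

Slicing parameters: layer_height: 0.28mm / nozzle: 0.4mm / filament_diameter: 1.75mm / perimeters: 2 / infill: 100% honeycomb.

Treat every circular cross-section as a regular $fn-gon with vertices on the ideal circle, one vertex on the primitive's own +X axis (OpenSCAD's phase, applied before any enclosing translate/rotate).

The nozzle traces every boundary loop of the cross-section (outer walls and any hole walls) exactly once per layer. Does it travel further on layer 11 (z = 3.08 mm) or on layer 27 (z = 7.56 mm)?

Layer 11 (z = 3.08): the 28.5×10 cube contributes its full rectangle (perimeter 77.00 mm); the cone at (5.5, 5.5) (r1=10→r2=4) has section circumradius 6.952 here — a regular 16-gon (perimeter = 2·16·6.952·sin(180°/16) = 43.40 mm); Subtracting the remaining from the first: starting from the 28.5×10 cube, the cone at (5.5, 5.5) partially overlaps it — only the 115.75 mm² overlap (of its 147.96 mm²) is removed, clipping the outline — boundary = 64.50 mm. So its perimeter = 64.50 mm. Layer 27 (z = 7.56): the 28.5×10 cube contributes its full rectangle (perimeter 77.00 mm); the cone at (5.5, 5.5) contributes a regular 16-gon of circumradius 4.264 (interpolated between r1=10 and r2=4 at t=0.956) (perimeter = 2·16·4.264·sin(180°/16) = 26.62 mm); Taking the first minus the rest: starting from the 28.5×10 cube, the cone at (5.5, 5.5) lies wholly inside it (removes its full 55.66 mm² and its 26.62 mm outline becomes a hole wall) — boundary (outer + 1 inner loop) = 103.62 mm. So its perimeter = 103.62 mm. Layer 27 is larger (103.62 vs 64.50 mm).

layer 27 (z = 7.56 mm)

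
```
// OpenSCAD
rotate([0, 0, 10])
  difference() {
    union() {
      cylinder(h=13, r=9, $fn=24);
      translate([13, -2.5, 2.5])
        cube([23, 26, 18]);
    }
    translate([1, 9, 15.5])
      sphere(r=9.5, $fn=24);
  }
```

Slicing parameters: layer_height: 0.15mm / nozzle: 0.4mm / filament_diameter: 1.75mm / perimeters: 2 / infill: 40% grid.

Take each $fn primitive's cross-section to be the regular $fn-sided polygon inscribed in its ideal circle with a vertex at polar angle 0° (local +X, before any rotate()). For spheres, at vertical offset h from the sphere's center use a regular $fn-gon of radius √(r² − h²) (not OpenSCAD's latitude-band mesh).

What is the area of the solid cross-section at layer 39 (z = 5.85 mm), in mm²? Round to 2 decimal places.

849.57 mm²

At z = 5.85 mm: the r=9 cylinder gives a regular 24-gon of circumradius 9 (constant along its height) (area = (24/2)·9.000²·sin(360°/24) = 251.57 mm²); the cube at (13, -2.5) is present — its section is the full 23×26 rectangle (area 598.00 mm²); Combining (union): the 2 present regions are separate (no shared area or edge), so areas and boundary lengths simply add and each stays a separate island — area = 849.57 mm²; the sphere at (1, 9) is not intersected at this z (|z−center|=9.650 > r=9.5); Subtracting the remaining from the first: none of the subtracted shapes is present at this height, so that combined region is unchanged — area = 849.57 mm²; (rotated 10° about Z; rotation is an isometry so areas/perimeters/island counts are preserved). Overall, the cross-section has 2 separate islands. Net area = 849.57 mm².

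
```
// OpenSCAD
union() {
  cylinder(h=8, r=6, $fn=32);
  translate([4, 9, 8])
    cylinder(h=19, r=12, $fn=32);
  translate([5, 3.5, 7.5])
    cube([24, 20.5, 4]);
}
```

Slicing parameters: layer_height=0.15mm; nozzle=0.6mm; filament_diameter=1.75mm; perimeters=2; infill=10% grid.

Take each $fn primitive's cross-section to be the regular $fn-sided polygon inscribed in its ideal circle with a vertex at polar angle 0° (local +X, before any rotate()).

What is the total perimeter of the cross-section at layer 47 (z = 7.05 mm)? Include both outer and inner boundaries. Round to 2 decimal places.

At z = 7.05 mm: the r=6 cylinder gives a regular 32-gon of circumradius 6 (constant along its height) (perimeter = 2·32·6.000·sin(180°/32) = 37.64 mm); the cylinder at (4, 9) is not intersected at this z (z outside [8, 27]); the cube at (5, 3.5) is not intersected at this z (z outside [7.5, 11.5]); Merging all regions: only the r=6 cylinder is present, so the union is just that shape — boundary = 37.64 mm. Overall, the cross-section is a single solid region. Total boundary length (outer) = 37.64 mm.

37.64 mm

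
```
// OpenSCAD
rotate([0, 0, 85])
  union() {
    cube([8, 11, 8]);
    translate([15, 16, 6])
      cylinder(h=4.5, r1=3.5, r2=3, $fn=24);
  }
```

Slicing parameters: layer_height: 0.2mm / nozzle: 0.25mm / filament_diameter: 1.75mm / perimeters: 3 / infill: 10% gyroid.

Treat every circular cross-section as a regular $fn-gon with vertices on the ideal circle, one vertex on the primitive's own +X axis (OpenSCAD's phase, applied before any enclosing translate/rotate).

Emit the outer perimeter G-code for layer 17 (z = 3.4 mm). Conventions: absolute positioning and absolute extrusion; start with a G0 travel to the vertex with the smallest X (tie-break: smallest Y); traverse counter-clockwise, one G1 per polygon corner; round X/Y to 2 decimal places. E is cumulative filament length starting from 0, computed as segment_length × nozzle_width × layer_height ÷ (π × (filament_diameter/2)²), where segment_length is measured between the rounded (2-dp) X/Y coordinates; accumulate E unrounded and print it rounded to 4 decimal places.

G0 X-10.96 Y0.96 Z3.40
G1 X0.00 Y0.00 E0.2287
G1 X0.70 Y7.97 E0.3950
G1 X-10.26 Y8.93 E0.6237
G1 X-10.96 Y0.96 E0.7900

At z = 3.4 mm: the 8×11 cube contributes its full rectangle; the cone at (15, 16) does not reach this height (z outside [6, 10.5]); Taking the union: only the 8×11 cube is present, so the union is just that shape — 1 connected region; (rotated 85° about Z; rotation is an isometry so areas/perimeters/island counts are preserved). The outline is a single polygon with 4 vertices. Extrusion per mm of travel: 0.25 × 0.2 / (π × 0.875²) = 0.020788. Accumulating E over each segment gives final E = 0.7900.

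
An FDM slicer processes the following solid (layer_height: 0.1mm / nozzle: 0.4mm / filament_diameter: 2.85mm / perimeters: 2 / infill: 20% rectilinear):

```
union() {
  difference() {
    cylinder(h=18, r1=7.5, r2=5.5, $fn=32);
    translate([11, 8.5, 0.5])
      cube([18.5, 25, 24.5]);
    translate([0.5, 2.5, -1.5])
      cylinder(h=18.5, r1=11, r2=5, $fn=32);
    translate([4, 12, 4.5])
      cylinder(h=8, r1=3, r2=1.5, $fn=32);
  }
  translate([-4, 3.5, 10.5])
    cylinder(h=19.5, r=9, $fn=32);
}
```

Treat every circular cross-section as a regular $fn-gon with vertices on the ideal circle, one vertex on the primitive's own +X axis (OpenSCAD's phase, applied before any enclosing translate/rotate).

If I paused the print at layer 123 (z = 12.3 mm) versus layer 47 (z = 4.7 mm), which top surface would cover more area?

layer 123 (z = 12.3 mm)

Layer 123 (z = 12.3): the cone contributes a regular 32-gon of circumradius 6.133 (interpolated between r1=7.5 and r2=5.5 at t=0.683) (area = (32/2)·6.133²·sin(360°/32) = 117.42 mm²); the cube at (11, 8.5) (footprint 18.5×25) is included at this height (area 462.50 mm²); the cone at (0.5, 2.5) contributes a regular 32-gon of circumradius 6.524 (interpolated between r1=11 and r2=5 at t=0.746) (area = (32/2)·6.524²·sin(360°/32) = 132.87 mm²); the cone at (4, 12): at t=0.975 of its height the radius interpolates to r₁+(r₂−r₁)t = 1.537, giving a regular 32-gon of that circumradius (area = (32/2)·1.537²·sin(360°/32) = 7.38 mm²); After the difference (first − rest): starting from the cone (117.42 mm²), the 18.5×25 cube at (11, 8.5) misses the remaining region (no effect); the cone at (0.5, 2.5) partially overlaps it — only the 92.82 mm² overlap (of its 132.87 mm²) is removed, clipping the outline; the cone at (4, 12) misses the remaining region (no effect) — area = 24.61 mm²; the r=9 cylinder at (-4, 3.5) gives a regular 32-gon of circumradius 9 (constant along its height) (area = (32/2)·9.000²·sin(360°/32) = 252.84 mm²); Combining (union): the regions partially overlap — summed areas 277.44 mm² minus the doubly-counted overlap 12.32 mm² gives 265.12 mm² — area = 265.12 mm². So its area = 265.12 mm². Layer 47 (z = 4.7): the cone contributes a regular 32-gon of circumradius 6.978 (interpolated between r1=7.5 and r2=5.5 at t=0.261) (area = (32/2)·6.978²·sin(360°/32) = 151.98 mm²); the cube at (11, 8.5) is present — its section is the full 18.5×25 rectangle (area 462.50 mm²); the cone at (0.5, 2.5) contributes a regular 32-gon of circumradius 8.989 (interpolated between r1=11 and r2=5 at t=0.335) (area = (32/2)·8.989²·sin(360°/32) = 252.23 mm²); the cone at (4, 12) contributes a regular 32-gon of circumradius 2.962 (interpolated between r1=3 and r2=1.5 at t=0.025) (area = (32/2)·2.962²·sin(360°/32) = 27.40 mm²); Subtracting the remaining from the first: starting from the cone (151.98 mm²), the 18.5×25 cube at (11, 8.5) misses the remaining region (no effect); the cone at (0.5, 2.5) partially overlaps it — only the 148.20 mm² overlap (of its 252.23 mm²) is removed, clipping the outline; the cone at (4, 12) misses the remaining region (no effect) — area = 3.78 mm²; the cylinder at (-4, 3.5) does not reach this height (z outside [10.5, 30]); Merging all regions: only the result so far is present, so the union is just that shape — area = 3.78 mm². So its area = 3.78 mm². Layer 123 is larger (265.12 vs 3.78 mm²).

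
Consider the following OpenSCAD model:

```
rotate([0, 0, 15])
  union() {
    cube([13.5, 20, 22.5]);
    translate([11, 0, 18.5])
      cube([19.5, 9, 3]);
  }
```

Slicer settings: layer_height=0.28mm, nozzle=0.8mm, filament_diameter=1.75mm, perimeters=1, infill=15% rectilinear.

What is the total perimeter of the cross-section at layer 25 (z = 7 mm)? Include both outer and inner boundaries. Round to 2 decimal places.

At z = 7 mm: the cube is present — its section is the full 13.5×20 rectangle (perimeter 67.00 mm); the cube at (11, 0) is absent (z outside [18.5, 21.5]); Taking the union: only the 13.5×20 cube is present, so the union is just that shape — boundary = 67.00 mm; (whole slice rotated 15° about Z — lengths, areas and connectivity unchanged). Overall, the cross-section is a single solid region. Total boundary length (outer) = 67.00 mm.

67.00 mm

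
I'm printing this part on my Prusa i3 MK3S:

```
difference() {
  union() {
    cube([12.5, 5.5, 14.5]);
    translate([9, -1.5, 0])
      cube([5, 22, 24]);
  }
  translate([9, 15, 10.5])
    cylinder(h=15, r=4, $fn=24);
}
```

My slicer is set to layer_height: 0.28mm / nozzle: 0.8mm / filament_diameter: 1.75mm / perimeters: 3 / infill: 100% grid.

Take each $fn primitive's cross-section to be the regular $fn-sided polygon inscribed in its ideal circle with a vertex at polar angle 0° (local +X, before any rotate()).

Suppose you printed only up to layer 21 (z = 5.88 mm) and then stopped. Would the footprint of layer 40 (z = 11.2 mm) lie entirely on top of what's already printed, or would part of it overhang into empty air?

Compare the two slices. At z = 5.88: the cube is present — its section is the full 12.5×5.5 rectangle (area 68.75 mm²); the 5×22 cube at (9, -1.5) contributes its full rectangle (area 110.00 mm²); Combining (union): the regions partially overlap — summed areas 178.75 mm² minus the doubly-counted overlap 19.25 mm² gives 159.50 mm² — area = 159.50 mm²; the cylinder at (9, 15) does not reach this height (z outside [10.5, 25.5]); Taking the first minus the rest: none of the subtracted shapes is present at this height, so the result so far is unchanged — area = 159.50 mm². At z = 11.2: the cube (footprint 12.5×5.5) is included at this height (area 68.75 mm²); the cube at (9, -1.5) is present — its section is the full 5×22 rectangle (area 110.00 mm²); Taking the union: the regions partially overlap — summed areas 178.75 mm² minus the doubly-counted overlap 19.25 mm² gives 159.50 mm² — area = 159.50 mm²; the r=4 cylinder at (9, 15) gives a regular 24-gon of circumradius 4 (constant along its height) (area = (24/2)·4.000²·sin(360°/24) = 49.69 mm²); After the difference (first − rest): starting from that combined region (159.50 mm²), the r=4 cylinder at (9, 15) partially overlaps it — only the 24.85 mm² overlap (of its 49.69 mm²) is removed, clipping the outline — area = 134.65 mm². Checking containment: the cross-section at z = 11.2 is a subset of the cross-section at z = 5.88.

entirely on top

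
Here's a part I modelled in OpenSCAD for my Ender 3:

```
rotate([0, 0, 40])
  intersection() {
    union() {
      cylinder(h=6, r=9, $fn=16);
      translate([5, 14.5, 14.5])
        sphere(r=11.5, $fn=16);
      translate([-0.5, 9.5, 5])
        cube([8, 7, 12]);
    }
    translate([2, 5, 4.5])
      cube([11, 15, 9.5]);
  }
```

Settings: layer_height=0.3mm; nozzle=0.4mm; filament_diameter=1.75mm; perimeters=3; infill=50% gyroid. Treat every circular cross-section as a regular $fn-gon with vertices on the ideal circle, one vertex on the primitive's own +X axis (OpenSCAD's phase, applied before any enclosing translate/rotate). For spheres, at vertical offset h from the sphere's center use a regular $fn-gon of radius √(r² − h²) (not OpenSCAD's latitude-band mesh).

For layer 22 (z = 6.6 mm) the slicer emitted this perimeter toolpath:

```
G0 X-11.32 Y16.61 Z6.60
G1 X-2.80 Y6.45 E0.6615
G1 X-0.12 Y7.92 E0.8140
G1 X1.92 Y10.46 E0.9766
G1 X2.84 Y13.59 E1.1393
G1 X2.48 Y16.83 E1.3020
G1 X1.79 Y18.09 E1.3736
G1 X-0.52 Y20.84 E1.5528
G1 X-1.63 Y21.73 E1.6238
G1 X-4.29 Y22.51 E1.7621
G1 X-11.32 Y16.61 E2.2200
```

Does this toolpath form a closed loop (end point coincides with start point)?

yes

Start point (G0): (-11.32, 16.61). End point (last G1): the path returns to the start — closed.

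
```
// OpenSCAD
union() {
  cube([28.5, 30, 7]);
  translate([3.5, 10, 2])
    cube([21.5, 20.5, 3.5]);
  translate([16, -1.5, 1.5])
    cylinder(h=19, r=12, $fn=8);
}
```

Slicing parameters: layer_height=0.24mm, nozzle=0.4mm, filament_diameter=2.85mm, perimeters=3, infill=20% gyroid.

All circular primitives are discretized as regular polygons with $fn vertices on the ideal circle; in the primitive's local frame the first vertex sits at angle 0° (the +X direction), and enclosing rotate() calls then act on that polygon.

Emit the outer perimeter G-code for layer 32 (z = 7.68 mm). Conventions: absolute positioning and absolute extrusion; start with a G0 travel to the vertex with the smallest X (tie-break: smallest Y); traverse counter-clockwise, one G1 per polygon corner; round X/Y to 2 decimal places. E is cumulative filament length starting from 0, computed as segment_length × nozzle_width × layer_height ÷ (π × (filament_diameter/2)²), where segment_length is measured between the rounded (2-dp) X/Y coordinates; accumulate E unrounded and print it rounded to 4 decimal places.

At z = 7.68 mm: the cube does not reach this height (z outside [0, 7]); the cube at (3.5, 10) does not reach this height (z outside [2, 5.5]); the r=12 cylinder at (16, -1.5) gives a regular 8-gon of circumradius 12 (constant along its height); Merging all regions: only the r=12 cylinder at (16, -1.5) is present, so the union is just that shape — 1 connected region. The outline is a single polygon with 8 vertices. Extrusion per mm of travel: 0.4 × 0.24 / (π × 1.425²) = 0.015048. Accumulating E over each segment gives final E = 1.1060.

G0 X4.00 Y-1.50 Z7.68
G1 X7.51 Y-9.99 E0.1382
G1 X16.00 Y-13.50 E0.2765
G1 X24.49 Y-9.99 E0.4147
G1 X28.00 Y-1.50 E0.5530
G1 X24.49 Y6.99 E0.6912
G1 X16.00 Y10.50 E0.8295
G1 X7.51 Y6.99 E0.9677
G1 X4.00 Y-1.50 E1.1060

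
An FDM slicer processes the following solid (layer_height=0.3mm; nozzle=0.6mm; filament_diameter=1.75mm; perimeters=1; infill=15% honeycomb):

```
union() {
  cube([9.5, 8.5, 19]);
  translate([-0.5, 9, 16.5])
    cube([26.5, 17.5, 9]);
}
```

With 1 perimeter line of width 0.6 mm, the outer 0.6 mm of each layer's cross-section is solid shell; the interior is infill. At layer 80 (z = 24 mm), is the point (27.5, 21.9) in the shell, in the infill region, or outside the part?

At z = 24 mm: the cube is not intersected at this z (z outside [0, 19]); the cube at (-0.5, 9) (footprint 26.5×17.5) is included at this height; Combining (union): only the 26.5×17.5 cube at (-0.5, 9) is present, so the union is just that shape — 1 connected region. Overall, the cross-section is a single solid region. The nearest boundary edge runs (26.00, 9.00)→(26.00, 26.50); distance from the point to it = 1.50 mm. The point is not inside any of the regions above, so it lies outside the cross-section (1.50 mm from the nearest boundary).

outside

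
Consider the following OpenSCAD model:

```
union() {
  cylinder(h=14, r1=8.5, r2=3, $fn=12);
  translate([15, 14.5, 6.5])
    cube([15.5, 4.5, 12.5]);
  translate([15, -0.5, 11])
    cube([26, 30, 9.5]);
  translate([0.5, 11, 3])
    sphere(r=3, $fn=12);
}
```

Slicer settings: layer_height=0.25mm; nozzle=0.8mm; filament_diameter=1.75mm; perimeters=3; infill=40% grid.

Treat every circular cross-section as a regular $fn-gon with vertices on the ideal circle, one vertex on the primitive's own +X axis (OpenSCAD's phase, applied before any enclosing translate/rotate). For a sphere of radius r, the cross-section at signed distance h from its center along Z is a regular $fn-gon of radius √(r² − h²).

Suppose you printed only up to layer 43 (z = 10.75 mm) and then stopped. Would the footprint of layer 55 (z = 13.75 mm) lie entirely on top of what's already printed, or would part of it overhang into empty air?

part overhangs

Compare the two slices. At z = 10.75: the cone (r1=8.5→r2=3) has section circumradius 4.277 here — a regular 12-gon (area = (12/2)·4.277²·sin(360°/12) = 54.87 mm²); the cube at (15, 14.5) is present — its section is the full 15.5×4.5 rectangle (area 69.75 mm²); the cube at (15, -0.5) is not intersected at this z (z outside [11, 20.5]); the sphere at (0.5, 11) does not reach this height (|z−center|=7.750 > r=3); Taking the union: the 2 present regions are separate (no shared area or edge), so areas and boundary lengths simply add and each stays a separate island — area = 124.62 mm². At z = 13.75: the cone (r1=8.5→r2=3) has section circumradius 3.098 here — a regular 12-gon (area = (12/2)·3.098²·sin(360°/12) = 28.80 mm²); the 15.5×4.5 cube at (15, 14.5) contributes its full rectangle (area 69.75 mm²); the cube at (15, -0.5) is present — its section is the full 26×30 rectangle (area 780.00 mm²); the sphere at (0.5, 11) does not reach this height (|z−center|=10.750 > r=3); Taking the union: the regions partially overlap — summed areas 878.55 mm² minus the doubly-counted overlap 69.75 mm² gives 808.80 mm² — area = 808.80 mm². Checking containment: at z = 13.75 the cross-section extends beyond the z = 10.75 cross-section by about 710.25 mm².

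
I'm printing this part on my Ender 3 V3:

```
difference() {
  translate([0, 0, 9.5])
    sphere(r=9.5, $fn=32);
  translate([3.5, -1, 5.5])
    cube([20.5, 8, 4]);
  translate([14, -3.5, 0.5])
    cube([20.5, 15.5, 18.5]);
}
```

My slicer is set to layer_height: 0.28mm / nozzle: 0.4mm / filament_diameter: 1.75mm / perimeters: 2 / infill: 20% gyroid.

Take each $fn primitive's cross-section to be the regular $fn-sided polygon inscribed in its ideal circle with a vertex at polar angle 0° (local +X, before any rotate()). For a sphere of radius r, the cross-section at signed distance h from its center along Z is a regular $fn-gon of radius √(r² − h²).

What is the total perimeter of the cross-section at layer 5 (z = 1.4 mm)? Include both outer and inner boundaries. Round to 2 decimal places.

31.14 mm

At z = 1.4 mm: the r=9.5 sphere slices to a regular 32-gon of circumradius 4.964 (√(r²−h²) with h=8.1 from center) (perimeter = 2·32·4.964·sin(180°/32) = 31.14 mm); the cube at (3.5, -1) does not reach this height (z outside [5.5, 9.5]); the cube at (14, -3.5) is present — its section is the full 20.5×15.5 rectangle (perimeter 72.00 mm); After the difference (first − rest): starting from the r=9.5 sphere, the 20.5×15.5 cube at (14, -3.5) misses the remaining region (no effect) — boundary = 31.14 mm. Overall, the cross-section is a single solid region. Total boundary length (outer) = 31.14 mm.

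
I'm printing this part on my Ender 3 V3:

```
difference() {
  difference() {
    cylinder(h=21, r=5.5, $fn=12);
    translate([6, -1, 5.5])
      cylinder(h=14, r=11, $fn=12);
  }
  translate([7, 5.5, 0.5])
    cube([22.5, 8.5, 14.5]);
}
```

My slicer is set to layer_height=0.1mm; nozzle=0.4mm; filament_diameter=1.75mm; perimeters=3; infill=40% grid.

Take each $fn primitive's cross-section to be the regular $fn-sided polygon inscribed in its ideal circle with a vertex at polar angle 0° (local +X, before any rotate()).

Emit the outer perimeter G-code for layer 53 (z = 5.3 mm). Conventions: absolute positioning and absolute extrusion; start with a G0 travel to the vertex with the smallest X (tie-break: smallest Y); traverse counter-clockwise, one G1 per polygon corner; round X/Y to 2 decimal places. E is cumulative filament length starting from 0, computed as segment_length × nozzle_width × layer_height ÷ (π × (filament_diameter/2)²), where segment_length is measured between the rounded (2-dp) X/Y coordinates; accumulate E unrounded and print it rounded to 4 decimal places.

G0 X-5.50 Y0.00 Z5.30
G1 X-4.76 Y-2.75 E0.0474
G1 X-2.75 Y-4.76 E0.0946
G1 X0.00 Y-5.50 E0.1420
G1 X2.75 Y-4.76 E0.1894
G1 X4.76 Y-2.75 E0.2366
G1 X5.50 Y0.00 E0.2840
G1 X4.76 Y2.75 E0.3313
G1 X2.75 Y4.76 E0.3786
G1 X0.00 Y5.50 E0.4260
G1 X-2.75 Y4.76 E0.4733
G1 X-4.76 Y2.75 E0.5206
G1 X-5.50 Y0.00 E0.5680

At z = 5.3 mm: the r=5.5 cylinder contributes a regular 12-gon of circumradius 5.5; the cylinder at (6, -1) is not intersected at this z (z outside [5.5, 19.5]); After the difference (first − rest): none of the subtracted shapes is present at this height, so the r=5.5 cylinder is unchanged — 1 connected region; the cube at (7, 5.5) is present — its section is the full 22.5×8.5 rectangle; After the difference (first − rest): starting from the result so far, the 22.5×8.5 cube at (7, 5.5) misses the remaining region (no effect) — 1 connected region. The outline is a single polygon with 12 vertices. Extrusion per mm of travel: 0.4 × 0.1 / (π × 0.875²) = 0.016630. Accumulating E over each segment gives final E = 0.5680.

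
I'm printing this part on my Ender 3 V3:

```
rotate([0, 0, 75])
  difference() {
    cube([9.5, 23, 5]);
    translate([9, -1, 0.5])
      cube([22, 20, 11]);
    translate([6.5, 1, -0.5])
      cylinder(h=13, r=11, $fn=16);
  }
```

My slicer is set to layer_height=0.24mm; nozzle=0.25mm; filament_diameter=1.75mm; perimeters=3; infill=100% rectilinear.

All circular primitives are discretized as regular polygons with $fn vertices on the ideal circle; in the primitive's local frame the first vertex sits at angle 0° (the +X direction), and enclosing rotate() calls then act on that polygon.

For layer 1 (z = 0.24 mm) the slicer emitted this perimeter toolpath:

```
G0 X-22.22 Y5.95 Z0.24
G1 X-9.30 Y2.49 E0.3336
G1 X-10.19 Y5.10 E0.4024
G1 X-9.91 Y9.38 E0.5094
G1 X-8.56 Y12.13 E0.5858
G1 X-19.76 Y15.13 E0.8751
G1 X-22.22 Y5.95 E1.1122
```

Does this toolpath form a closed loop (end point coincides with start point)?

yes

Start point (G0): (-22.22, 5.95). End point (last G1): the path returns to the start — closed.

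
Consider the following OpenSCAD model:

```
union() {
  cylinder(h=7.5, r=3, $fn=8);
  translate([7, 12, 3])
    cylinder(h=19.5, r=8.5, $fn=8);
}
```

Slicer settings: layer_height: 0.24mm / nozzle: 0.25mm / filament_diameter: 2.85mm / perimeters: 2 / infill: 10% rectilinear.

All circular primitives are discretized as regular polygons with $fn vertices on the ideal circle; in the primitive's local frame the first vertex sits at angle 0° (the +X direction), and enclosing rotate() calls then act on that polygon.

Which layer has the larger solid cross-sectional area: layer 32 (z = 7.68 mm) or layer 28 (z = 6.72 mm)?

Layer 32 (z = 7.68): the cylinder does not reach this height (z outside [0, 7.5]); the r=8.5 cylinder at (7, 12) gives a regular 8-gon of circumradius 8.5 (constant along its height) (area = (8/2)·8.500²·sin(360°/8) = 204.35 mm²); Merging all regions: only the r=8.5 cylinder at (7, 12) is present, so the union is just that shape — area = 204.35 mm². So its area = 204.35 mm². Layer 28 (z = 6.72): the r=3 cylinder gives a regular 8-gon of circumradius 3 (constant along its height) (area = (8/2)·3.000²·sin(360°/8) = 25.46 mm²); the r=8.5 cylinder at (7, 12) gives a regular 8-gon of circumradius 8.5 (constant along its height) (area = (8/2)·8.500²·sin(360°/8) = 204.35 mm²); Combining (union): the 2 present regions are separate (no shared area or edge), so areas and boundary lengths simply add and each stays a separate island — area = 229.81 mm². So its area = 229.81 mm². Layer 28 is larger (229.81 vs 204.35 mm²).

layer 28 (z = 6.72 mm)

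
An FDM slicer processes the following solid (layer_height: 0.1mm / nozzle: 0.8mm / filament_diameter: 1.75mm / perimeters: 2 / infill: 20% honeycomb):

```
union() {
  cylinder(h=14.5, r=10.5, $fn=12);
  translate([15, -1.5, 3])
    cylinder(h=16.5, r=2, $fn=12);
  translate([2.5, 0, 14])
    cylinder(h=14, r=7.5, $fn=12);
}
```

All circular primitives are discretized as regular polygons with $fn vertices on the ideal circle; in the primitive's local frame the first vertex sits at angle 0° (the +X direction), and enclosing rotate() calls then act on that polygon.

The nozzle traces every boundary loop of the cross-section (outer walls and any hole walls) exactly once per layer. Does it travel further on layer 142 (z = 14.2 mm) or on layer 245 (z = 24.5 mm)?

Layer 142 (z = 14.2): the r=10.5 cylinder gives a regular 12-gon of circumradius 10.5 (constant along its height) (perimeter = 2·12·10.500·sin(180°/12) = 65.22 mm); the r=2 cylinder at (15, -1.5) contributes a regular 12-gon of circumradius 2 (perimeter = 2·12·2.000·sin(180°/12) = 12.42 mm); the r=7.5 cylinder at (2.5, 0) gives a regular 12-gon of circumradius 7.5 (constant along its height) (perimeter = 2·12·7.500·sin(180°/12) = 46.59 mm); Merging all regions: the regions partially overlap (shared area 168.75 mm²), so the edge portions inside another operand are dropped and the merged outline is re-measured after clipping — boundary = 77.65 mm. So its perimeter = 77.65 mm. Layer 245 (z = 24.5): the cylinder does not reach this height (z outside [0, 14.5]); the cylinder at (15, -1.5) is absent (z outside [3, 19.5]); the cylinder at (2.5, 0): section is a regular 12-gon, circumradius r=7.5 (perimeter = 2·12·7.500·sin(180°/12) = 46.59 mm); Merging all regions: only the r=7.5 cylinder at (2.5, 0) is present, so the union is just that shape — boundary = 46.59 mm. So its perimeter = 46.59 mm. Layer 142 is larger (77.65 vs 46.59 mm).

layer 142 (z = 14.2 mm)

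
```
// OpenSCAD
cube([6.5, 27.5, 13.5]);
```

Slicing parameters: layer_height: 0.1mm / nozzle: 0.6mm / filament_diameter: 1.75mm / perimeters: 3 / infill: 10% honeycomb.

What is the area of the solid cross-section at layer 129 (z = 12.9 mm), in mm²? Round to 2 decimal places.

At z = 12.9 mm: the cube (footprint 6.5×27.5) is included at this height (area 178.75 mm²). Overall, the cross-section is a single solid region. Net area = 178.75 mm².

178.75 mm²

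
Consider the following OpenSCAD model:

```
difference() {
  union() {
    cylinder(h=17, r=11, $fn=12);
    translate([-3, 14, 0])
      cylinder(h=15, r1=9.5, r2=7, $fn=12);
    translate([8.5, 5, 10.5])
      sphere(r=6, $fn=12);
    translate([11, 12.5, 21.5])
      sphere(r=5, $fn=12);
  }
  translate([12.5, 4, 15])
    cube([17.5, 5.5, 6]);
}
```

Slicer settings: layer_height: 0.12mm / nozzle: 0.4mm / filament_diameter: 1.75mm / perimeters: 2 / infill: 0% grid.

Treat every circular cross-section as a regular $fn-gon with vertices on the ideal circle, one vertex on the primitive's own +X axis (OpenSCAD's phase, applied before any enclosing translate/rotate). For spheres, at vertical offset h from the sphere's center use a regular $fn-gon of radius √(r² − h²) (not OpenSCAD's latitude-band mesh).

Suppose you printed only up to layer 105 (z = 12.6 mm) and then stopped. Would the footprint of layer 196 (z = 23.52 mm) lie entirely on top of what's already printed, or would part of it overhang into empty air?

part overhangs

Compare the two slices. At z = 12.6: the r=11 cylinder gives a regular 12-gon of circumradius 11 (constant along its height) (area = (12/2)·11.000²·sin(360°/12) = 363.00 mm²); the cone at (-3, 14) contributes a regular 12-gon of circumradius 7.400 (interpolated between r1=9.5 and r2=7 at t=0.840) (area = (12/2)·7.400²·sin(360°/12) = 164.28 mm²); the sphere at (8.5, 5): section is a regular 12-gon, circumradius = √(r²−h²) = √(6²−2.1²) = 5.620 (area = (12/2)·5.620²·sin(360°/12) = 94.77 mm²); the sphere at (11, 12.5) is not intersected at this z (|z−center|=8.900 > r=5); Taking the union: the regions partially overlap — summed areas 622.05 mm² minus the doubly-counted overlap 78.26 mm² gives 543.79 mm² — area = 543.79 mm²; the cube at (12.5, 4) does not reach this height (z outside [15, 21]); After the difference (first − rest): none of the subtracted shapes is present at this height, so the result so far is unchanged — area = 543.79 mm². At z = 23.52: the cylinder does not reach this height (z outside [0, 17]); the cone at (-3, 14) is not intersected at this z (z outside [0, 15]); the sphere at (8.5, 5) is absent (|z−center|=13.020 > r=6); the r=5 sphere at (11, 12.5) contributes a regular 12-gon of circumradius √(5²−2.02²) = 4.574 (area = (12/2)·4.574²·sin(360°/12) = 62.76 mm²); Merging all regions: only the r=5 sphere at (11, 12.5) is present, so the union is just that shape — area = 62.76 mm²; the cube at (12.5, 4) does not reach this height (z outside [15, 21]); After the difference (first − rest): none of the subtracted shapes is present at this height, so the result so far is unchanged — area = 62.76 mm². Checking containment: at z = 23.52 the cross-section extends beyond the z = 12.6 cross-section by about 54.37 mm².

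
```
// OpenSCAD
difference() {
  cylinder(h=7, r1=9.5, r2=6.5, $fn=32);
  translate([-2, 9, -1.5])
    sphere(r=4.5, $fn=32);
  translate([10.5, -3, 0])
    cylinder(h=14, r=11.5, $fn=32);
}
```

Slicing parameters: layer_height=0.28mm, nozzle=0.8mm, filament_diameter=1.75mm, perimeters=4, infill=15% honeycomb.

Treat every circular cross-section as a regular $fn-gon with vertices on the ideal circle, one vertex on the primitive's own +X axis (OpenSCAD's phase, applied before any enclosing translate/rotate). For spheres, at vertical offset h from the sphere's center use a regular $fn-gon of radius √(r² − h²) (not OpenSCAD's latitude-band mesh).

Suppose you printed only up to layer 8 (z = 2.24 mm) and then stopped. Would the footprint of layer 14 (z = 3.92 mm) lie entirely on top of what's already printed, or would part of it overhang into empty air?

part overhangs

Compare the two slices. At z = 2.24: the cone: at t=0.320 of its height the radius interpolates to r₁+(r₂−r₁)t = 8.540, giving a regular 32-gon of that circumradius (area = (32/2)·8.540²·sin(360°/32) = 227.65 mm²); the r=4.5 sphere at (-2, 9) contributes a regular 32-gon of circumradius √(4.5²−3.74²) = 2.502 (area = (32/2)·2.502²·sin(360°/32) = 19.55 mm²); the r=11.5 cylinder at (10.5, -3) gives a regular 32-gon of circumradius 11.5 (constant along its height) (area = (32/2)·11.500²·sin(360°/32) = 412.81 mm²); Subtracting the remaining from the first: starting from the cone (227.65 mm²), the r=4.5 sphere at (-2, 9) partially overlaps it — only the 5.79 mm² overlap (of its 19.55 mm²) is removed, clipping the outline; the r=11.5 cylinder at (10.5, -3) partially overlaps it — only the 104.29 mm² overlap (of its 412.81 mm²) is removed, clipping the outline — area = 117.57 mm². At z = 3.92: the cone: at t=0.560 of its height the radius interpolates to r₁+(r₂−r₁)t = 7.820, giving a regular 32-gon of that circumradius (area = (32/2)·7.820²·sin(360°/32) = 190.88 mm²); the sphere at (-2, 9) does not reach this height (|z−center|=5.420 > r=4.5); the r=11.5 cylinder at (10.5, -3) gives a regular 32-gon of circumradius 11.5 (constant along its height) (area = (32/2)·11.500²·sin(360°/32) = 412.81 mm²); Taking the first minus the rest: starting from the cone (190.88 mm²), the r=11.5 cylinder at (10.5, -3) partially overlaps it — only the 89.55 mm² overlap (of its 412.81 mm²) is removed, clipping the outline — area = 101.33 mm². Checking containment: at z = 3.92 the cross-section extends beyond the z = 2.24 cross-section by about 2.76 mm².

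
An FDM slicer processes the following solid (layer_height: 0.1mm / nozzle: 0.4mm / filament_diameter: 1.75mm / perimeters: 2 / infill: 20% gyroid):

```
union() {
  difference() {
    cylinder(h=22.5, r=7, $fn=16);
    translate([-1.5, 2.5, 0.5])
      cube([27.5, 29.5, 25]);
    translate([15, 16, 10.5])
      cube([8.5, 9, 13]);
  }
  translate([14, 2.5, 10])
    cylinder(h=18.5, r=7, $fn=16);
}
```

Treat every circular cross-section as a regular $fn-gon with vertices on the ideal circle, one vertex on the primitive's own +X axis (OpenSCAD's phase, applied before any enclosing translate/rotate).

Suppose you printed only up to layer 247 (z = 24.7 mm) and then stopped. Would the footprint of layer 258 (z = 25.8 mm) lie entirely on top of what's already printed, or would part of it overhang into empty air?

entirely on top

Compare the two slices. At z = 24.7: the cylinder does not reach this height (z outside [0, 22.5]); the cube at (-1.5, 2.5) (footprint 27.5×29.5) is included at this height (area 811.25 mm²); the cube at (15, 16) is not intersected at this z (z outside [10.5, 23.5]); After the difference (first − rest): the first operand is absent here, so nothing remains; the cylinder at (14, 2.5): section is a regular 16-gon, circumradius r=7 (area = (16/2)·7.000²·sin(360°/16) = 150.01 mm²); Taking the union: only the r=7 cylinder at (14, 2.5) is present, so the union is just that shape — area = 150.01 mm². At z = 25.8: the cylinder does not reach this height (z outside [0, 22.5]); the cube at (-1.5, 2.5) does not reach this height (z outside [0.5, 25.5]); the cube at (15, 16) does not reach this height (z outside [10.5, 23.5]); After the difference (first − rest): the first operand is absent here, so nothing remains; the r=7 cylinder at (14, 2.5) contributes a regular 16-gon of circumradius 7 (area = (16/2)·7.000²·sin(360°/16) = 150.01 mm²); Combining (union): only the r=7 cylinder at (14, 2.5) is present, so the union is just that shape — area = 150.01 mm². Checking containment: the cross-section at z = 25.8 is a subset of the cross-section at z = 24.7.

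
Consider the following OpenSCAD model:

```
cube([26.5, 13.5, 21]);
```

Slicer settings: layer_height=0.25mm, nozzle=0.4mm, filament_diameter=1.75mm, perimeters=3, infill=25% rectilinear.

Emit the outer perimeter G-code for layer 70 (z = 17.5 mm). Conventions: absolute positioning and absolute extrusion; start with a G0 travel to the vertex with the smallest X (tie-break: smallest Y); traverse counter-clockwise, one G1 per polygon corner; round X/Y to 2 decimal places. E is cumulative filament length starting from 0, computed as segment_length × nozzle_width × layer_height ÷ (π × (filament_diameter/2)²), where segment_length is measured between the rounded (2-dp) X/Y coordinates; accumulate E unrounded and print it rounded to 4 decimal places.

At z = 17.5 mm: the cube is present — its section is the full 26.5×13.5 rectangle. The outline is a single polygon with 4 vertices. Extrusion per mm of travel: 0.4 × 0.25 / (π × 0.875²) = 0.041575. Accumulating E over each segment gives final E = 3.3260.

G0 X0.00 Y0.00 Z17.50
G1 X26.50 Y0.00 E1.1017
G1 X26.50 Y13.50 E1.6630
G1 X0.00 Y13.50 E2.7647
G1 X0.00 Y0.00 E3.3260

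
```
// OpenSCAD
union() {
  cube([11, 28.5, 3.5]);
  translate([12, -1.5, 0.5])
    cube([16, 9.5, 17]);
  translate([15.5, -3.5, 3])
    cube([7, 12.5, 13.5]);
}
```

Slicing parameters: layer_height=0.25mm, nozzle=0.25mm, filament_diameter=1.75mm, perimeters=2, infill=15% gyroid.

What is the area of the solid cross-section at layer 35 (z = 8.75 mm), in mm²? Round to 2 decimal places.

173.00 mm²

At z = 8.75 mm: the cube is absent (z outside [0, 3.5]); the 16×9.5 cube at (12, -1.5) contributes its full rectangle (area 152.00 mm²); the cube at (15.5, -3.5) (footprint 7×12.5) is included at this height (area 87.50 mm²); Taking the union: the regions partially overlap — summed areas 239.50 mm² minus the doubly-counted overlap 66.50 mm² gives 173.00 mm² — area = 173.00 mm². Overall, the cross-section is a single solid region. Net area = 173.00 mm².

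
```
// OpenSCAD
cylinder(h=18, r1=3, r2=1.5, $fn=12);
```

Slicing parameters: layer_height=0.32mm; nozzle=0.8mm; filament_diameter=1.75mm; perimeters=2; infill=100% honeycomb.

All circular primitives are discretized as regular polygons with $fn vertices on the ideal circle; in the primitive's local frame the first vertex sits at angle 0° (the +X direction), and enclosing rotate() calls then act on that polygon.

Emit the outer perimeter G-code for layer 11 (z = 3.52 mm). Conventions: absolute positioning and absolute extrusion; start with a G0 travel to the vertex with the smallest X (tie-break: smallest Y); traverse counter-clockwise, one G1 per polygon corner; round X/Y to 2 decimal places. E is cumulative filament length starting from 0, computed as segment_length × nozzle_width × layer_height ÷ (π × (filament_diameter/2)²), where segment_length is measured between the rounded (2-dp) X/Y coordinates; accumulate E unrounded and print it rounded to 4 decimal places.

G0 X-2.71 Y0.00 Z3.52
G1 X-2.34 Y-1.35 E0.1490
G1 X-1.35 Y-2.34 E0.2980
G1 X0.00 Y-2.71 E0.4470
G1 X1.35 Y-2.34 E0.5960
G1 X2.34 Y-1.35 E0.7450
G1 X2.71 Y0.00 E0.8940
G1 X2.34 Y1.35 E1.0429
G1 X1.35 Y2.34 E1.1920
G1 X0.00 Y2.71 E1.3409
G1 X-1.35 Y2.34 E1.4899
G1 X-2.34 Y1.35 E1.6389
G1 X-2.71 Y0.00 E1.7879

At z = 3.52 mm: the cone: at t=0.196 of its height the radius interpolates to r₁+(r₂−r₁)t = 2.707, giving a regular 12-gon of that circumradius. The outline is a single polygon with 12 vertices. Extrusion per mm of travel: 0.8 × 0.32 / (π × 0.875²) = 0.106432. Accumulating E over each segment gives final E = 1.7879.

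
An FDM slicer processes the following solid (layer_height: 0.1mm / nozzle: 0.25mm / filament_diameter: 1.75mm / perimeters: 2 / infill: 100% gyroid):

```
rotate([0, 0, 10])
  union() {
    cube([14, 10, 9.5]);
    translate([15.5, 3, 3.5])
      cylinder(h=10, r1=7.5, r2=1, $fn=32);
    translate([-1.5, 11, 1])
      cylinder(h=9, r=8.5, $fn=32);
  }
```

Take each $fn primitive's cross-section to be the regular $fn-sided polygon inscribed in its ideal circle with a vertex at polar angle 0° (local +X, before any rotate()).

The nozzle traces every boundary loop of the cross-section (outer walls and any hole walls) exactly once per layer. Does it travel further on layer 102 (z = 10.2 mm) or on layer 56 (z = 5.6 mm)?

Layer 102 (z = 10.2): the cube does not reach this height (z outside [0, 9.5]); the cone at (15.5, 3) contributes a regular 32-gon of circumradius 3.145 (interpolated between r1=7.5 and r2=1 at t=0.670) (perimeter = 2·32·3.145·sin(180°/32) = 19.73 mm); the cylinder at (-1.5, 11) is absent (z outside [1, 10]); Merging all regions: only the cone at (15.5, 3) is present, so the union is just that shape — boundary = 19.73 mm; (whole slice rotated 10° about Z — lengths, areas and connectivity unchanged). So its perimeter = 19.73 mm. Layer 56 (z = 5.6): the cube is present — its section is the full 14×10 rectangle (perimeter 48.00 mm); the cone at (15.5, 3) contributes a regular 32-gon of circumradius 6.135 (interpolated between r1=7.5 and r2=1 at t=0.210) (perimeter = 2·32·6.135·sin(180°/32) = 38.49 mm); the cylinder at (-1.5, 11): section is a regular 32-gon, circumradius r=8.5 (perimeter = 2·32·8.500·sin(180°/32) = 53.32 mm); Combining (union): the regions partially overlap (shared area 70.16 mm²), so the edge portions inside another operand are dropped and the merged outline is re-measured after clipping — boundary = 90.74 mm; (whole slice rotated 10° about Z — lengths, areas and connectivity unchanged). So its perimeter = 90.74 mm. Layer 56 is larger (90.74 vs 19.73 mm).

layer 56 (z = 5.6 mm)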